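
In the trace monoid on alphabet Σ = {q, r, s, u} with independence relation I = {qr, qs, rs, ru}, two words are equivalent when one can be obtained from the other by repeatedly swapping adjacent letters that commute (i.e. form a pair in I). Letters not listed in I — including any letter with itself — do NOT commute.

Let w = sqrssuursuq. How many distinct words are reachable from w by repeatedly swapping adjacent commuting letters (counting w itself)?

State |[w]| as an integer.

220

#0=s has no predecessor
#1=q has no predecessor
#2=r has no predecessor
#3=s depends on [0:s]
#4=s depends on [3:s]
#5=u depends on [1:q, 4:s]
#6=u depends on [5:u]
#7=r depends on [2:r]
#8=s depends on [6:u]
#9=u depends on [8:s]
#10=q depends on [9:u]
sources: [0:s, 1:q, 2:r]
N(rest) = Σ N(rest − s) over sources s of rest; N(one piece) = 1:
  size 1 → [7]=1  [10]=1
  size 2 → [2,7]=1  [7,10]=2  [9,10]=1
  size 3 → [2,7,10]=3  [7,9,10]=3  [8,9,10]=1
  size 4 → [2,7,9,10]=6  [6,8,9,10]=1  [7,8,9,10]=4
  size 5 → [2,7,8,9,10]=10  [5,6,8,9,10]=1  [6,7,8,9,10]=5
  size 6 → [1,5,6,8,9,10]=1  [2,6,7,8,9,10]=15  [4,5,6,8,9,10]=1  [5,6,7,8,9,10]=6
  size 7 → [1,4,5,6,8,9,10]=2  [1,5,6,7,8,9,10]=7  [2,5,6,7,8,9,10]=21  [3,4,5,6,8,9,10]=1  [4,5,6,7,8,9,10]=7
  size 8 → [0,3,4,5,6,8,9,10]=1  [1,2,5,6,7,8,9,10]=28  [1,3,4,5,6,8,9,10]=3  [1,4,5,6,7,8,9,10]=16  [2,4,5,6,7,8,9,10]=28  [3,4,5,6,7,8,9,10]=8
  size 9 → [0,1,3,4,5,6,8,9,10]=4  [0,3,4,5,6,7,8,9,10]=9  [1,2,4,5,6,7,8,9,10]=72  [1,3,4,5,6,7,8,9,10]=27  [2,3,4,5,6,7,8,9,10]=36
  first=0(s) contributes 135
  first=1(q) contributes 45
  first=2(r) contributes 40
|[w]| = 220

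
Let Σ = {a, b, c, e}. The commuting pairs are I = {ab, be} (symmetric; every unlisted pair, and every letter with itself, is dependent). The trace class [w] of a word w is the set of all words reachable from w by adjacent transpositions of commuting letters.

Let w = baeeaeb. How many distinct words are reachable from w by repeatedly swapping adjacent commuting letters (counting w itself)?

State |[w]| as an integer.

21

drop 0:b onto floor
drop 1:a onto floor
drop 2:e onto {1:a}
drop 3:e onto {2:e}
drop 4:a onto {3:e}
drop 5:e onto {4:a}
drop 6:b onto {0:b}
ground layer = {0:b, 1:a}
drop-orders for the pieces not yet dropped (sum over which currently-grounded one goes next):
  1 to go: {5} 1  {6} 1
  2 to go: {0,6} 1  {4,5} 1  {5,6} 2
  3 to go: {0,5,6} 3  {3,4,5} 1  {4,5,6} 3
  4 to go: {0,4,5,6} 6  {2,3,4,5} 1  {3,4,5,6} 4
  5 to go: {0,3,4,5,6} 10  {1,2,3,4,5} 1  {2,3,4,5,6} 5
  if 0:b drops first: 6 orders
  if 1:a drops first: 15 orders
heap linearizations: 21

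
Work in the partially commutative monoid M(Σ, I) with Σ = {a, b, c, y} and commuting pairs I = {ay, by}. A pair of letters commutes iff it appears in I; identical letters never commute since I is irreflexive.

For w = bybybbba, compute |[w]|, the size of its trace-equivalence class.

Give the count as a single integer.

#0=b has no predecessor
#1=y has no predecessor
#2=b depends on [0:b]
#3=y depends on [1:y]
#4=b depends on [2:b]
#5=b depends on [4:b]
#6=b depends on [5:b]
#7=a depends on [6:b]
sources: [0:b, 1:y]
N(rest) = Σ N(rest − s) over sources s of rest; N(one piece) = 1:
  size 1 → [3]=1  [7]=1
  size 2 → [1,3]=1  [3,7]=2  [6,7]=1
  size 3 → [1,3,7]=3  [3,6,7]=3  [5,6,7]=1
  size 4 → [1,3,6,7]=6  [3,5,6,7]=4  [4,5,6,7]=1
  size 5 → [1,3,5,6,7]=10  [2,4,5,6,7]=1  [3,4,5,6,7]=5
  size 6 → [0,2,4,5,6,7]=1  [1,3,4,5,6,7]=15  [2,3,4,5,6,7]=6
  first=0(b) contributes 21
  first=1(y) contributes 7
|[w]| = 28

28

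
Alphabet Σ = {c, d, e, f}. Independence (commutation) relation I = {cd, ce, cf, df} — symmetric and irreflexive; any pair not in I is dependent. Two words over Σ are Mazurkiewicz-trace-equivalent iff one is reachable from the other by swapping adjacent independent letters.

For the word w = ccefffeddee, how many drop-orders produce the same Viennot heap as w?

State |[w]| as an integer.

55

#0=c has no predecessor
#1=c depends on [0:c]
#2=e has no predecessor
#3=f depends on [2:e]
#4=f depends on [3:f]
#5=f depends on [4:f]
#6=e depends on [5:f]
#7=d depends on [6:e]
#8=d depends on [7:d]
#9=e depends on [8:d]
#10=e depends on [9:e]
sources: [0:c, 2:e]
N(rest) = Σ N(rest − s) over sources s of rest; N(one piece) = 1:
  size 1 → [1]=1  [10]=1
  size 2 → [0,1]=1  [1,10]=2  [9,10]=1
  size 3 → [0,1,10]=3  [1,9,10]=3  [8,9,10]=1
  size 4 → [0,1,9,10]=6  [1,8,9,10]=4  [7,8,9,10]=1
  size 5 → [0,1,8,9,10]=10  [1,7,8,9,10]=5  [6,7,8,9,10]=1
  size 6 → [0,1,7,8,9,10]=15  [1,6,7,8,9,10]=6  [5,6,7,8,9,10]=1
  size 7 → [0,1,6,7,8,9,10]=21  [1,5,6,7,8,9,10]=7  [4,5,6,7,8,9,10]=1
  size 8 → [0,1,5,6,7,8,9,10]=28  [1,4,5,6,7,8,9,10]=8  [3,4,5,6,7,8,9,10]=1
  size 9 → [0,1,4,5,6,7,8,9,10]=36  [1,3,4,5,6,7,8,9,10]=9  [2,3,4,5,6,7,8,9,10]=1
  first=0(c) contributes 10
  first=2(e) contributes 45
|[w]| = 55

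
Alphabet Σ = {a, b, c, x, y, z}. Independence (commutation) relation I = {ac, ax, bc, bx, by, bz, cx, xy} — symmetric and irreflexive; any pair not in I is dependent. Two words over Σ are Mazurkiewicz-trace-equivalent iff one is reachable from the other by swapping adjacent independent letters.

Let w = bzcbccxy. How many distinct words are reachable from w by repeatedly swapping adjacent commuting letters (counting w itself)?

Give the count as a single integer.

140

piece 0:b — minimal
piece 1:z — minimal
piece 2:c rests on {1:z}
piece 3:b rests on {0:b}
piece 4:c rests on {2:c}
piece 5:c rests on {4:c}
piece 6:x rests on {1:z}
piece 7:y rests on {5:c}
minimal pieces: {0:b, 1:z}
ways to finish when only these pieces remain (= sum over removing one remaining piece with nothing left below it):
  1 left: {3}→1  {6}→1  {7}→1
  2 left: {0,3}→1  {3,6}→2  {3,7}→2  {5,7}→1  {6,7}→2
  3 left: {0,3,6}→3  {0,3,7}→3  {3,5,7}→3  {3,6,7}→6  {4,5,7}→1  {5,6,7}→3
  4 left: {0,3,5,7}→6  {0,3,6,7}→12  {2,4,5,7}→1  {3,4,5,7}→4  {3,5,6,7}→12  {4,5,6,7}→4
  5 left: {0,3,4,5,7}→10  {0,3,5,6,7}→30  {2,3,4,5,7}→5  {2,4,5,6,7}→5  {3,4,5,6,7}→20
  6 left: {0,2,3,4,5,7}→15  {0,3,4,5,6,7}→60  {1,2,4,5,6,7}→5  {2,3,4,5,6,7}→30
  placing 0:b first → 35 extensions
  placing 1:z first → 105 extensions
total linear extensions = 140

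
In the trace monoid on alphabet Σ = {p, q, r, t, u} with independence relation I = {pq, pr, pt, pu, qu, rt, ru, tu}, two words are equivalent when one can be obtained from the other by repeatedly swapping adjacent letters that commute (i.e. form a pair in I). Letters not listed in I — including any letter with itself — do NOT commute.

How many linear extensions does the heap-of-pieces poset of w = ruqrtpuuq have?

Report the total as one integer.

1008

piece 0:r — minimal
piece 1:u — minimal
piece 2:q rests on {0:r}
piece 3:r rests on {2:q}
piece 4:t rests on {2:q}
piece 5:p — minimal
piece 6:u rests on {1:u}
piece 7:u rests on {6:u}
piece 8:q rests on {3:r, 4:t}
minimal pieces: {0:r, 1:u, 5:p}
ways to finish when only these pieces remain (= sum over removing one remaining piece with nothing left below it):
  1 left: {5}→1  {7}→1  {8}→1
  2 left: {3,8}→1  {4,8}→1  {5,7}→2  {5,8}→2  {6,7}→1  {7,8}→2
  3 left: {1,6,7}→1  {3,4,8}→2  {3,5,8}→3  {3,7,8}→3  {4,5,8}→3  {4,7,8}→3  {5,6,7}→3  {5,7,8}→6  {6,7,8}→3
  4 left: {1,5,6,7}→4  {1,6,7,8}→4  {2,3,4,8}→2  {3,4,5,8}→8  {3,4,7,8}→8  {3,5,7,8}→12  {3,6,7,8}→6  {4,5,7,8}→12  {4,6,7,8}→6  {5,6,7,8}→12
  5 left: {0,2,3,4,8}→2  {1,3,6,7,8}→10  {1,4,6,7,8}→10  {1,5,6,7,8}→20  {2,3,4,5,8}→10  {2,3,4,7,8}→10  {3,4,5,7,8}→40  {3,4,6,7,8}→20  {3,5,6,7,8}→30  {4,5,6,7,8}→30
  6 left: {0,2,3,4,5,8}→12  {0,2,3,4,7,8}→12  {1,3,4,6,7,8}→40  {1,3,5,6,7,8}→60  {1,4,5,6,7,8}→60  {2,3,4,5,7,8}→60  {2,3,4,6,7,8}→30  {3,4,5,6,7,8}→120
  7 left: {0,2,3,4,5,7,8}→84  {0,2,3,4,6,7,8}→42  {1,2,3,4,6,7,8}→70  {1,3,4,5,6,7,8}→280  {2,3,4,5,6,7,8}→210
  placing 0:r first → 560 extensions
  placing 1:u first → 336 extensions
  placing 5:p first → 112 extensions
total linear extensions = 1008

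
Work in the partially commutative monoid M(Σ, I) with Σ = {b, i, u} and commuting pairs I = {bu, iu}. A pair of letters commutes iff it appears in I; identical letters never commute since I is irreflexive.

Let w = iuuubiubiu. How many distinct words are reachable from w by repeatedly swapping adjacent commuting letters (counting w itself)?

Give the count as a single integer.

252

#0=i has no predecessor
#1=u has no predecessor
#2=u depends on [1:u]
#3=u depends on [2:u]
#4=b depends on [0:i]
#5=i depends on [4:b]
#6=u depends on [3:u]
#7=b depends on [5:i]
#8=i depends on [7:b]
#9=u depends on [6:u]
sources: [0:i, 1:u]
N(rest) = Σ N(rest − s) over sources s of rest; N(one piece) = 1:
  size 1 → [8]=1  [9]=1
  size 2 → [6,9]=1  [7,8]=1  [8,9]=2
  size 3 → [3,6,9]=1  [5,7,8]=1  [6,8,9]=3  [7,8,9]=3
  size 4 → [2,3,6,9]=1  [3,6,8,9]=4  [4,5,7,8]=1  [5,7,8,9]=4  [6,7,8,9]=6
  size 5 → [0,4,5,7,8]=1  [1,2,3,6,9]=1  [2,3,6,8,9]=5  [3,6,7,8,9]=10  [4,5,7,8,9]=5  [5,6,7,8,9]=10
  size 6 → [0,4,5,7,8,9]=6  [1,2,3,6,8,9]=6  [2,3,6,7,8,9]=15  [3,5,6,7,8,9]=20  [4,5,6,7,8,9]=15
  size 7 → [0,4,5,6,7,8,9]=21  [1,2,3,6,7,8,9]=21  [2,3,5,6,7,8,9]=35  [3,4,5,6,7,8,9]=35
  size 8 → [0,3,4,5,6,7,8,9]=56  [1,2,3,5,6,7,8,9]=56  [2,3,4,5,6,7,8,9]=70
  first=0(i) contributes 126
  first=1(u) contributes 126
|[w]| = 252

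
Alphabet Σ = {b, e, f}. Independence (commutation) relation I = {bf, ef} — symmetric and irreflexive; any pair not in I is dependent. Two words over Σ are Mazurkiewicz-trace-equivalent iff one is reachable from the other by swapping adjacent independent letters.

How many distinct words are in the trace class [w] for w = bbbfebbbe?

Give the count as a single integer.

drop 0:b onto floor
drop 1:b onto {0:b}
drop 2:b onto {1:b}
drop 3:f onto floor
drop 4:e onto {2:b}
drop 5:b onto {4:e}
drop 6:b onto {5:b}
drop 7:b onto {6:b}
drop 8:e onto {7:b}
ground layer = {0:b, 3:f}
drop-orders for the pieces not yet dropped (sum over which currently-grounded one goes next):
  1 to go: {3} 1  {8} 1
  2 to go: {3,8} 2  {7,8} 1
  3 to go: {3,7,8} 3  {6,7,8} 1
  4 to go: {3,6,7,8} 4  {5,6,7,8} 1
  5 to go: {3,5,6,7,8} 5  {4,5,6,7,8} 1
  6 to go: {2,4,5,6,7,8} 1  {3,4,5,6,7,8} 6
  7 to go: {1,2,4,5,6,7,8} 1  {2,3,4,5,6,7,8} 7
  if 0:b drops first: 8 orders
  if 3:f drops first: 1 orders
heap linearizations: 9

9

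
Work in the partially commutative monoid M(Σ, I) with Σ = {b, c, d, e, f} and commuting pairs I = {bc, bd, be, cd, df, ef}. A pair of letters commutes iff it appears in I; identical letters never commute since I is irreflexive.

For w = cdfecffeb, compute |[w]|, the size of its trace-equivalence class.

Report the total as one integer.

drop 0:c onto floor
drop 1:d onto floor
drop 2:f onto {0:c}
drop 3:e onto {0:c, 1:d}
drop 4:c onto {2:f, 3:e}
drop 5:f onto {4:c}
drop 6:f onto {5:f}
drop 7:e onto {4:c}
drop 8:b onto {6:f}
ground layer = {0:c, 1:d}
drop-orders for the pieces not yet dropped (sum over which currently-grounded one goes next):
  1 to go: {7} 1  {8} 1
  2 to go: {6,8} 1  {7,8} 2
  3 to go: {5,6,8} 1  {6,7,8} 3
  4 to go: {5,6,7,8} 4
  5 to go: {4,5,6,7,8} 4
  6 to go: {2,4,5,6,7,8} 4  {3,4,5,6,7,8} 4
  7 to go: {1,3,4,5,6,7,8} 4  {2,3,4,5,6,7,8} 8
  if 0:c drops first: 12 orders
  if 1:d drops first: 8 orders
heap linearizations: 20

20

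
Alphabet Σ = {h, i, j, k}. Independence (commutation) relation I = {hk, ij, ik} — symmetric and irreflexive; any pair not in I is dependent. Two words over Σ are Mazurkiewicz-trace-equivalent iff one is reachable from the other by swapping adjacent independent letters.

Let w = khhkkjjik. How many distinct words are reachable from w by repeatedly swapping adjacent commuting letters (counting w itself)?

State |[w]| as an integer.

#0=k has no predecessor
#1=h has no predecessor
#2=h depends on [1:h]
#3=k depends on [0:k]
#4=k depends on [3:k]
#5=j depends on [2:h, 4:k]
#6=j depends on [5:j]
#7=i depends on [2:h]
#8=k depends on [6:j]
sources: [0:k, 1:h]
N(rest) = Σ N(rest − s) over sources s of rest; N(one piece) = 1:
  size 1 → [7]=1  [8]=1
  size 2 → [6,8]=1  [7,8]=2
  size 3 → [5,6,8]=1  [6,7,8]=3
  size 4 → [4,5,6,8]=1  [5,6,7,8]=4
  size 5 → [2,5,6,7,8]=4  [3,4,5,6,8]=1  [4,5,6,7,8]=5
  size 6 → [0,3,4,5,6,8]=1  [1,2,5,6,7,8]=4  [2,4,5,6,7,8]=9  [3,4,5,6,7,8]=6
  size 7 → [0,3,4,5,6,7,8]=7  [1,2,4,5,6,7,8]=13  [2,3,4,5,6,7,8]=15
  first=0(k) contributes 28
  first=1(h) contributes 22
|[w]| = 50

50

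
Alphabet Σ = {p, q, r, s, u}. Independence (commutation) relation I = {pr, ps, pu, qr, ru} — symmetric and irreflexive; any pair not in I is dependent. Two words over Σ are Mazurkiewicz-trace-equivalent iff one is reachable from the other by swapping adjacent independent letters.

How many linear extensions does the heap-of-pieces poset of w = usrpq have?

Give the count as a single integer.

0(u) covers ∅
1(s) covers 0:u
2(r) covers 1:s
3(p) covers ∅
4(q) covers 1:s, 3:p
floor of heap: 0:u, 3:p
completions by unplaced set U, small U first (add the entries for U minus each lowest piece of U):
  |U|=1: {2}:1  {4}:1
  |U|=2: {2,4}:2  {3,4}:1
  |U|=3: {1,2,4}:2  {2,3,4}:3
  start at 0(u): 5
  start at 3(p): 2
sum over floor = 7

7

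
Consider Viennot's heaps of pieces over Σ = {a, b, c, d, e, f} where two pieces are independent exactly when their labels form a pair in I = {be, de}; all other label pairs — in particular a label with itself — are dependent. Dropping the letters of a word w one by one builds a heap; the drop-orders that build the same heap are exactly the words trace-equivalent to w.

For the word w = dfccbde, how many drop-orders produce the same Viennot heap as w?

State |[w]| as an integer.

3

piece 0:d — minimal
piece 1:f rests on {0:d}
piece 2:c rests on {1:f}
piece 3:c rests on {2:c}
piece 4:b rests on {3:c}
piece 5:d rests on {4:b}
piece 6:e rests on {3:c}
minimal pieces: {0:d}
ways to finish when only these pieces remain (= sum over removing one remaining piece with nothing left below it):
  1 left: {5}→1  {6}→1
  2 left: {4,5}→1  {5,6}→2
  3 left: {4,5,6}→3
  4 left: {3,4,5,6}→3
  5 left: {2,3,4,5,6}→3
  placing 0:d first → 3 extensions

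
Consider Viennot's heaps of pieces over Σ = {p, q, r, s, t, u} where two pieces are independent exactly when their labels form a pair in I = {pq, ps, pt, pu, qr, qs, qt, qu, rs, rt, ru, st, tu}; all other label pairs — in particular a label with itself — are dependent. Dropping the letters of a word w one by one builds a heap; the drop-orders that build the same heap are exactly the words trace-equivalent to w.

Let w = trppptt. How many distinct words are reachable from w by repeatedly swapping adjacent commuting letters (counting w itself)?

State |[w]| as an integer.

35

0(t) covers ∅
1(r) covers ∅
2(p) covers 1:r
3(p) covers 2:p
4(p) covers 3:p
5(t) covers 0:t
6(t) covers 5:t
floor of heap: 0:t, 1:r
completions by unplaced set U, small U first (add the entries for U minus each lowest piece of U):
  |U|=1: {4}:1  {6}:1
  |U|=2: {3,4}:1  {4,6}:2  {5,6}:1
  |U|=3: {0,5,6}:1  {2,3,4}:1  {3,4,6}:3  {4,5,6}:3
  |U|=4: {0,4,5,6}:4  {1,2,3,4}:1  {2,3,4,6}:4  {3,4,5,6}:6
  |U|=5: {0,3,4,5,6}:10  {1,2,3,4,6}:5  {2,3,4,5,6}:10
  start at 0(t): 15
  start at 1(r): 20
sum over floor = 35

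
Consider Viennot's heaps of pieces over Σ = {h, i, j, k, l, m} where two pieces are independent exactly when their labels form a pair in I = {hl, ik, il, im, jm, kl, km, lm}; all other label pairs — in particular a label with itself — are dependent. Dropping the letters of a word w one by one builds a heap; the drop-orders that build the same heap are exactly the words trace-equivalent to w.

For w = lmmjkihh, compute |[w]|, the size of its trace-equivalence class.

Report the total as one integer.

30

drop 0:l onto floor
drop 1:m onto floor
drop 2:m onto {1:m}
drop 3:j onto {0:l}
drop 4:k onto {3:j}
drop 5:i onto {3:j}
drop 6:h onto {2:m, 4:k, 5:i}
drop 7:h onto {6:h}
ground layer = {0:l, 1:m}
drop-orders for the pieces not yet dropped (sum over which currently-grounded one goes next):
  1 to go: {7} 1
  2 to go: {6,7} 1
  3 to go: {2,6,7} 1  {4,6,7} 1  {5,6,7} 1
  4 to go: {1,2,6,7} 1  {2,4,6,7} 2  {2,5,6,7} 2  {4,5,6,7} 2
  5 to go: {1,2,4,6,7} 3  {1,2,5,6,7} 3  {2,4,5,6,7} 6  {3,4,5,6,7} 2
  6 to go: {0,3,4,5,6,7} 2  {1,2,4,5,6,7} 12  {2,3,4,5,6,7} 8
  if 0:l drops first: 20 orders
  if 1:m drops first: 10 orders
heap linearizations: 30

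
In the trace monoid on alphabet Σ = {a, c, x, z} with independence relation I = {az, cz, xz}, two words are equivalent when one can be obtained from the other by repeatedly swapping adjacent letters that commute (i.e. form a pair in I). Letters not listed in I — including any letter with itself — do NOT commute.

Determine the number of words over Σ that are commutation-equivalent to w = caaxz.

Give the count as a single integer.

0(c) covers ∅
1(a) covers 0:c
2(a) covers 1:a
3(x) covers 2:a
4(z) covers ∅
floor of heap: 0:c, 4:z
completions by unplaced set U, small U first (add the entries for U minus each lowest piece of U):
  |U|=1: {3}:1  {4}:1
  |U|=2: {2,3}:1  {3,4}:2
  |U|=3: {1,2,3}:1  {2,3,4}:3
  start at 0(c): 4
  start at 4(z): 1
sum over floor = 5

5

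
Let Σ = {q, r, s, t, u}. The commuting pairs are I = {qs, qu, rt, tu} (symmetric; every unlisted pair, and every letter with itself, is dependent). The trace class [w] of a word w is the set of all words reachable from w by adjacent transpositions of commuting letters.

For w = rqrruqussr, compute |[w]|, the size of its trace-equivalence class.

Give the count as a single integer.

0(r) covers ∅
1(q) covers 0:r
2(r) covers 1:q
3(r) covers 2:r
4(u) covers 3:r
5(q) covers 3:r
6(u) covers 4:u
7(s) covers 6:u
8(s) covers 7:s
9(r) covers 5:q, 8:s
floor of heap: 0:r
completions by unplaced set U, small U first (add the entries for U minus each lowest piece of U):
  |U|=1: {9}:1
  |U|=2: {5,9}:1  {8,9}:1
  |U|=3: {5,8,9}:2  {7,8,9}:1
  |U|=4: {5,7,8,9}:3  {6,7,8,9}:1
  |U|=5: {4,6,7,8,9}:1  {5,6,7,8,9}:4
  |U|=6: {4,5,6,7,8,9}:5
  |U|=7: {3,4,5,6,7,8,9}:5
  |U|=8: {2,3,4,5,6,7,8,9}:5
  start at 0(r): 5

5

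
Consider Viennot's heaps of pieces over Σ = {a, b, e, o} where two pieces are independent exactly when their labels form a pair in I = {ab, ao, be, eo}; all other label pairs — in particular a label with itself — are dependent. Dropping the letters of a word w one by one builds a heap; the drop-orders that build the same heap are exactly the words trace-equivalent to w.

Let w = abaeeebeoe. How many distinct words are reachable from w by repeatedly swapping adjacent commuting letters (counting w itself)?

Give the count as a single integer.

120

#0=a has no predecessor
#1=b has no predecessor
#2=a depends on [0:a]
#3=e depends on [2:a]
#4=e depends on [3:e]
#5=e depends on [4:e]
#6=b depends on [1:b]
#7=e depends on [5:e]
#8=o depends on [6:b]
#9=e depends on [7:e]
sources: [0:a, 1:b]
N(rest) = Σ N(rest − s) over sources s of rest; N(one piece) = 1:
  size 1 → [8]=1  [9]=1
  size 2 → [6,8]=1  [7,9]=1  [8,9]=2
  size 3 → [1,6,8]=1  [5,7,9]=1  [6,8,9]=3  [7,8,9]=3
  size 4 → [1,6,8,9]=4  [4,5,7,9]=1  [5,7,8,9]=4  [6,7,8,9]=6
  size 5 → [1,6,7,8,9]=10  [3,4,5,7,9]=1  [4,5,7,8,9]=5  [5,6,7,8,9]=10
  size 6 → [1,5,6,7,8,9]=20  [2,3,4,5,7,9]=1  [3,4,5,7,8,9]=6  [4,5,6,7,8,9]=15
  size 7 → [0,2,3,4,5,7,9]=1  [1,4,5,6,7,8,9]=35  [2,3,4,5,7,8,9]=7  [3,4,5,6,7,8,9]=21
  size 8 → [0,2,3,4,5,7,8,9]=8  [1,3,4,5,6,7,8,9]=56  [2,3,4,5,6,7,8,9]=28
  first=0(a) contributes 84
  first=1(b) contributes 36
|[w]| = 120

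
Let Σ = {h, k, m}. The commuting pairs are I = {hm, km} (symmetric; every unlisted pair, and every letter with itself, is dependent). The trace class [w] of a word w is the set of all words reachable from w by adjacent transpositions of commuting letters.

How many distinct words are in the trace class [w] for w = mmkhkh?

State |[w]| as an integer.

15

#0=m has no predecessor
#1=m depends on [0:m]
#2=k has no predecessor
#3=h depends on [2:k]
#4=k depends on [3:h]
#5=h depends on [4:k]
sources: [0:m, 2:k]
N(rest) = Σ N(rest − s) over sources s of rest; N(one piece) = 1:
  size 1 → [1]=1  [5]=1
  size 2 → [0,1]=1  [1,5]=2  [4,5]=1
  size 3 → [0,1,5]=3  [1,4,5]=3  [3,4,5]=1
  size 4 → [0,1,4,5]=6  [1,3,4,5]=4  [2,3,4,5]=1
  first=0(m) contributes 5
  first=2(k) contributes 10
|[w]| = 15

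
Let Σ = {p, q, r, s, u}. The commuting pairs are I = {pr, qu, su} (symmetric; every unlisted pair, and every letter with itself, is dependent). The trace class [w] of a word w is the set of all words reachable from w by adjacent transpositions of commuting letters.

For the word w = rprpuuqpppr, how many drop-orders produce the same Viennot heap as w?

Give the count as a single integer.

#0=r has no predecessor
#1=p has no predecessor
#2=r depends on [0:r]
#3=p depends on [1:p]
#4=u depends on [2:r, 3:p]
#5=u depends on [4:u]
#6=q depends on [2:r, 3:p]
#7=p depends on [5:u, 6:q]
#8=p depends on [7:p]
#9=p depends on [8:p]
#10=r depends on [5:u, 6:q]
sources: [0:r, 1:p]
N(rest) = Σ N(rest − s) over sources s of rest; N(one piece) = 1:
  size 1 → [9]=1  [10]=1
  size 2 → [8,9]=1  [9,10]=2
  size 3 → [7,8,9]=1  [8,9,10]=3
  size 4 → [7,8,9,10]=4
  size 5 → [5,7,8,9,10]=4  [6,7,8,9,10]=4
  size 6 → [4,5,7,8,9,10]=4  [5,6,7,8,9,10]=8
  size 7 → [4,5,6,7,8,9,10]=12
  size 8 → [2,4,5,6,7,8,9,10]=12  [3,4,5,6,7,8,9,10]=12
  size 9 → [0,2,4,5,6,7,8,9,10]=12  [1,3,4,5,6,7,8,9,10]=12  [2,3,4,5,6,7,8,9,10]=24
  first=0(r) contributes 36
  first=1(p) contributes 36
|[w]| = 72

72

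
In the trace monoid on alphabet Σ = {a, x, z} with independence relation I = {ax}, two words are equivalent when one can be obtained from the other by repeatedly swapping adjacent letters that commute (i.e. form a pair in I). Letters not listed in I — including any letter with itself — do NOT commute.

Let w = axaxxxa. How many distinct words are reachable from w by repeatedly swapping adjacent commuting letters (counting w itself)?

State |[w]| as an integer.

35

0(a) covers ∅
1(x) covers ∅
2(a) covers 0:a
3(x) covers 1:x
4(x) covers 3:x
5(x) covers 4:x
6(a) covers 2:a
floor of heap: 0:a, 1:x
completions by unplaced set U, small U first (add the entries for U minus each lowest piece of U):
  |U|=1: {5}:1  {6}:1
  |U|=2: {2,6}:1  {4,5}:1  {5,6}:2
  |U|=3: {0,2,6}:1  {2,5,6}:3  {3,4,5}:1  {4,5,6}:3
  |U|=4: {0,2,5,6}:4  {1,3,4,5}:1  {2,4,5,6}:6  {3,4,5,6}:4
  |U|=5: {0,2,4,5,6}:10  {1,3,4,5,6}:5  {2,3,4,5,6}:10
  start at 0(a): 15
  start at 1(x): 20
sum over floor = 35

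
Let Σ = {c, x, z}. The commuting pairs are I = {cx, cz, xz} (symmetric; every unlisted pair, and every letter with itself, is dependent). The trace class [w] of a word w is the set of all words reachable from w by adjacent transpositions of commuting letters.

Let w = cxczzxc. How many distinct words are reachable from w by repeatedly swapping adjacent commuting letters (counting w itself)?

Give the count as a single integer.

210

#0=c has no predecessor
#1=x has no predecessor
#2=c depends on [0:c]
#3=z has no predecessor
#4=z depends on [3:z]
#5=x depends on [1:x]
#6=c depends on [2:c]
sources: [0:c, 1:x, 3:z]
N(rest) = Σ N(rest − s) over sources s of rest; N(one piece) = 1:
  size 1 → [4]=1  [5]=1  [6]=1
  size 2 → [1,5]=1  [2,6]=1  [3,4]=1  [4,5]=2  [4,6]=2  [5,6]=2
  size 3 → [0,2,6]=1  [1,4,5]=3  [1,5,6]=3  [2,4,6]=3  [2,5,6]=3  [3,4,5]=3  [3,4,6]=3  [4,5,6]=6
  size 4 → [0,2,4,6]=4  [0,2,5,6]=4  [1,2,5,6]=6  [1,3,4,5]=6  [1,4,5,6]=12  [2,3,4,6]=6  [2,4,5,6]=12  [3,4,5,6]=12
  size 5 → [0,1,2,5,6]=10  [0,2,3,4,6]=10  [0,2,4,5,6]=20  [1,2,4,5,6]=30  [1,3,4,5,6]=30  [2,3,4,5,6]=30
  first=0(c) contributes 90
  first=1(x) contributes 60
  first=3(z) contributes 60
|[w]| = 210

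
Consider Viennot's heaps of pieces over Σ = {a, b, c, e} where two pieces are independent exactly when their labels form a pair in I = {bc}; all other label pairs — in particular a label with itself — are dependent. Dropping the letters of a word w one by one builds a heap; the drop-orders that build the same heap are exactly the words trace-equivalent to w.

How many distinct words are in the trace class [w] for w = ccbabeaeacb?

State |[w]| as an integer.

drop 0:c onto floor
drop 1:c onto {0:c}
drop 2:b onto floor
drop 3:a onto {1:c, 2:b}
drop 4:b onto {3:a}
drop 5:e onto {4:b}
drop 6:a onto {5:e}
drop 7:e onto {6:a}
drop 8:a onto {7:e}
drop 9:c onto {8:a}
drop 10:b onto {8:a}
ground layer = {0:c, 2:b}
drop-orders for the pieces not yet dropped (sum over which currently-grounded one goes next):
  1 to go: {9} 1  {10} 1
  2 to go: {9,10} 2
  3 to go: {8,9,10} 2
  4 to go: {7,8,9,10} 2
  5 to go: {6,7,8,9,10} 2
  6 to go: {5,6,7,8,9,10} 2
  7 to go: {4,5,6,7,8,9,10} 2
  8 to go: {3,4,5,6,7,8,9,10} 2
  9 to go: {1,3,4,5,6,7,8,9,10} 2  {2,3,4,5,6,7,8,9,10} 2
  if 0:c drops first: 4 orders
  if 2:b drops first: 2 orders
heap linearizations: 6

6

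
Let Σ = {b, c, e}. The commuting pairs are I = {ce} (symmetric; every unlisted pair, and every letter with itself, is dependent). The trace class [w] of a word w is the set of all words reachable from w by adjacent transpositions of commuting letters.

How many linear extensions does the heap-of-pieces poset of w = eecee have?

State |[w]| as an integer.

piece 0:e — minimal
piece 1:e rests on {0:e}
piece 2:c — minimal
piece 3:e rests on {1:e}
piece 4:e rests on {3:e}
minimal pieces: {0:e, 2:c}
ways to finish when only these pieces remain (= sum over removing one remaining piece with nothing left below it):
  1 left: {2}→1  {4}→1
  2 left: {2,4}→2  {3,4}→1
  3 left: {1,3,4}→1  {2,3,4}→3
  placing 0:e first → 4 extensions
  placing 2:c first → 1 extensions
total linear extensions = 5

5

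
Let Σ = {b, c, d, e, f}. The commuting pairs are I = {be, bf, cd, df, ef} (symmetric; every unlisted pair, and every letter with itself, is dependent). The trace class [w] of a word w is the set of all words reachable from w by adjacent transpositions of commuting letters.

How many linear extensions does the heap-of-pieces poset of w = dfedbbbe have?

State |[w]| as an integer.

32

#0=d has no predecessor
#1=f has no predecessor
#2=e depends on [0:d]
#3=d depends on [2:e]
#4=b depends on [3:d]
#5=b depends on [4:b]
#6=b depends on [5:b]
#7=e depends on [3:d]
sources: [0:d, 1:f]
N(rest) = Σ N(rest − s) over sources s of rest; N(one piece) = 1:
  size 1 → [1]=1  [6]=1  [7]=1
  size 2 → [1,6]=2  [1,7]=2  [5,6]=1  [6,7]=2
  size 3 → [1,5,6]=3  [1,6,7]=6  [4,5,6]=1  [5,6,7]=3
  size 4 → [1,4,5,6]=4  [1,5,6,7]=12  [4,5,6,7]=4
  size 5 → [1,4,5,6,7]=20  [3,4,5,6,7]=4
  size 6 → [1,3,4,5,6,7]=24  [2,3,4,5,6,7]=4
  first=0(d) contributes 28
  first=1(f) contributes 4
|[w]| = 32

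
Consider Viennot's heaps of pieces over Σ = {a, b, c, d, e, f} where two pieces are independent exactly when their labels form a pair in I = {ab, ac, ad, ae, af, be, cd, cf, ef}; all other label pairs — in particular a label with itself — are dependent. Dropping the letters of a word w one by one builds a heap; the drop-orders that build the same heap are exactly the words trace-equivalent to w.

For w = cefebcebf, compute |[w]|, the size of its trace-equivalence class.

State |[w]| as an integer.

27

piece 0:c — minimal
piece 1:e rests on {0:c}
piece 2:f — minimal
piece 3:e rests on {1:e}
piece 4:b rests on {0:c, 2:f}
piece 5:c rests on {3:e, 4:b}
piece 6:e rests on {5:c}
piece 7:b rests on {5:c}
piece 8:f rests on {7:b}
minimal pieces: {0:c, 2:f}
ways to finish when only these pieces remain (= sum over removing one remaining piece with nothing left below it):
  1 left: {6}→1  {8}→1
  2 left: {6,8}→2  {7,8}→1
  3 left: {6,7,8}→3
  4 left: {5,6,7,8}→3
  5 left: {3,5,6,7,8}→3  {4,5,6,7,8}→3
  6 left: {1,3,5,6,7,8}→3  {2,4,5,6,7,8}→3  {3,4,5,6,7,8}→6
  7 left: {1,3,4,5,6,7,8}→9  {2,3,4,5,6,7,8}→9
  placing 0:c first → 18 extensions
  placing 2:f first → 9 extensions
total linear extensions = 27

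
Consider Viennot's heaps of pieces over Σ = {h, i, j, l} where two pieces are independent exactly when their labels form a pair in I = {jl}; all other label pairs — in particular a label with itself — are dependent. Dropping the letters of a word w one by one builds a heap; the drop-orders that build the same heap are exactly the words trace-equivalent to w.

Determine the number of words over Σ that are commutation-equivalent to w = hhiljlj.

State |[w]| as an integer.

6

piece 0:h — minimal
piece 1:h rests on {0:h}
piece 2:i rests on {1:h}
piece 3:l rests on {2:i}
piece 4:j rests on {2:i}
piece 5:l rests on {3:l}
piece 6:j rests on {4:j}
minimal pieces: {0:h}
ways to finish when only these pieces remain (= sum over removing one remaining piece with nothing left below it):
  1 left: {5}→1  {6}→1
  2 left: {3,5}→1  {4,6}→1  {5,6}→2
  3 left: {3,5,6}→3  {4,5,6}→3
  4 left: {3,4,5,6}→6
  5 left: {2,3,4,5,6}→6
  placing 0:h first → 6 extensions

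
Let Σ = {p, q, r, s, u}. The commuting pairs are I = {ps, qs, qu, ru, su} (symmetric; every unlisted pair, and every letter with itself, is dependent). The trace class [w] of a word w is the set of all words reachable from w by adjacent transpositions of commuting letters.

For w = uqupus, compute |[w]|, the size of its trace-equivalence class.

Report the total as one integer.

piece 0:u — minimal
piece 1:q — minimal
piece 2:u rests on {0:u}
piece 3:p rests on {1:q, 2:u}
piece 4:u rests on {3:p}
piece 5:s — minimal
minimal pieces: {0:u, 1:q, 5:s}
ways to finish when only these pieces remain (= sum over removing one remaining piece with nothing left below it):
  1 left: {4}→1  {5}→1
  2 left: {3,4}→1  {4,5}→2
  3 left: {1,3,4}→1  {2,3,4}→1  {3,4,5}→3
  4 left: {0,2,3,4}→1  {1,2,3,4}→2  {1,3,4,5}→4  {2,3,4,5}→4
  placing 0:u first → 10 extensions
  placing 1:q first → 5 extensions
  placing 5:s first → 3 extensions
total linear extensions = 18

18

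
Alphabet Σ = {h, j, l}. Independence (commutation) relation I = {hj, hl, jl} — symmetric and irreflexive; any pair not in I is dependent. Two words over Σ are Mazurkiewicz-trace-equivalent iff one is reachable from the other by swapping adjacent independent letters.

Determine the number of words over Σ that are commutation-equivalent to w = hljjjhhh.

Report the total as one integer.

280

piece 0:h — minimal
piece 1:l — minimal
piece 2:j — minimal
piece 3:j rests on {2:j}
piece 4:j rests on {3:j}
piece 5:h rests on {0:h}
piece 6:h rests on {5:h}
piece 7:h rests on {6:h}
minimal pieces: {0:h, 1:l, 2:j}
ways to finish when only these pieces remain (= sum over removing one remaining piece with nothing left below it):
  1 left: {1}→1  {4}→1  {7}→1
  2 left: {1,4}→2  {1,7}→2  {3,4}→1  {4,7}→2  {6,7}→1
  3 left: {1,3,4}→3  {1,4,7}→6  {1,6,7}→3  {2,3,4}→1  {3,4,7}→3  {4,6,7}→3  {5,6,7}→1
  4 left: {0,5,6,7}→1  {1,2,3,4}→4  {1,3,4,7}→12  {1,4,6,7}→12  {1,5,6,7}→4  {2,3,4,7}→4  {3,4,6,7}→6  {4,5,6,7}→4
  5 left: {0,1,5,6,7}→5  {0,4,5,6,7}→5  {1,2,3,4,7}→20  {1,3,4,6,7}→30  {1,4,5,6,7}→20  {2,3,4,6,7}→10  {3,4,5,6,7}→10
  6 left: {0,1,4,5,6,7}→30  {0,3,4,5,6,7}→15  {1,2,3,4,6,7}→60  {1,3,4,5,6,7}→60  {2,3,4,5,6,7}→20
  placing 0:h first → 140 extensions
  placing 1:l first → 35 extensions
  placing 2:j first → 105 extensions
total linear extensions = 280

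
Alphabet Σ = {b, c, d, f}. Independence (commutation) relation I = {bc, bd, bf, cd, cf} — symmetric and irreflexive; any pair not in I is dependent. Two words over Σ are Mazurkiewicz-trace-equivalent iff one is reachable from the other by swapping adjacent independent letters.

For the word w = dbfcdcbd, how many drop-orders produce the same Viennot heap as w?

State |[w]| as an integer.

420

piece 0:d — minimal
piece 1:b — minimal
piece 2:f rests on {0:d}
piece 3:c — minimal
piece 4:d rests on {2:f}
piece 5:c rests on {3:c}
piece 6:b rests on {1:b}
piece 7:d rests on {4:d}
minimal pieces: {0:d, 1:b, 3:c}
ways to finish when only these pieces remain (= sum over removing one remaining piece with nothing left below it):
  1 left: {5}→1  {6}→1  {7}→1
  2 left: {1,6}→1  {3,5}→1  {4,7}→1  {5,6}→2  {5,7}→2  {6,7}→2
  3 left: {1,5,6}→3  {1,6,7}→3  {2,4,7}→1  {3,5,6}→3  {3,5,7}→3  {4,5,7}→3  {4,6,7}→3  {5,6,7}→6
  4 left: {0,2,4,7}→1  {1,3,5,6}→6  {1,4,6,7}→6  {1,5,6,7}→12  {2,4,5,7}→4  {2,4,6,7}→4  {3,4,5,7}→6  {3,5,6,7}→12  {4,5,6,7}→12
  5 left: {0,2,4,5,7}→5  {0,2,4,6,7}→5  {1,2,4,6,7}→10  {1,3,5,6,7}→30  {1,4,5,6,7}→30  {2,3,4,5,7}→10  {2,4,5,6,7}→20  {3,4,5,6,7}→30
  6 left: {0,1,2,4,6,7}→15  {0,2,3,4,5,7}→15  {0,2,4,5,6,7}→30  {1,2,4,5,6,7}→60  {1,3,4,5,6,7}→90  {2,3,4,5,6,7}→60
  placing 0:d first → 210 extensions
  placing 1:b first → 105 extensions
  placing 3:c first → 105 extensions
total linear extensions = 420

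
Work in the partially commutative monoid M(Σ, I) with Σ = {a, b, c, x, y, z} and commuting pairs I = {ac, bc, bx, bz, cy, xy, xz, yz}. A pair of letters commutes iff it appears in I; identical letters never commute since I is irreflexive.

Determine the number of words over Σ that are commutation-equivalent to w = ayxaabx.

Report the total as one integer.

4

#0=a has no predecessor
#1=y depends on [0:a]
#2=x depends on [0:a]
#3=a depends on [1:y, 2:x]
#4=a depends on [3:a]
#5=b depends on [4:a]
#6=x depends on [4:a]
sources: [0:a]
N(rest) = Σ N(rest − s) over sources s of rest; N(one piece) = 1:
  size 1 → [5]=1  [6]=1
  size 2 → [5,6]=2
  size 3 → [4,5,6]=2
  size 4 → [3,4,5,6]=2
  size 5 → [1,3,4,5,6]=2  [2,3,4,5,6]=2
  first=0(a) contributes 4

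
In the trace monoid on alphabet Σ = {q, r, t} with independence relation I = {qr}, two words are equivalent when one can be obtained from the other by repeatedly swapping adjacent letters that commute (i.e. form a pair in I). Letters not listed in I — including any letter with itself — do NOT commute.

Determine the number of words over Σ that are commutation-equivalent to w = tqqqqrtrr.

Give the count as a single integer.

#0=t has no predecessor
#1=q depends on [0:t]
#2=q depends on [1:q]
#3=q depends on [2:q]
#4=q depends on [3:q]
#5=r depends on [0:t]
#6=t depends on [4:q, 5:r]
#7=r depends on [6:t]
#8=r depends on [7:r]
sources: [0:t]
N(rest) = Σ N(rest − s) over sources s of rest; N(one piece) = 1:
  size 1 → [8]=1
  size 2 → [7,8]=1
  size 3 → [6,7,8]=1
  size 4 → [4,6,7,8]=1  [5,6,7,8]=1
  size 5 → [3,4,6,7,8]=1  [4,5,6,7,8]=2
  size 6 → [2,3,4,6,7,8]=1  [3,4,5,6,7,8]=3
  size 7 → [1,2,3,4,6,7,8]=1  [2,3,4,5,6,7,8]=4
  first=0(t) contributes 5

5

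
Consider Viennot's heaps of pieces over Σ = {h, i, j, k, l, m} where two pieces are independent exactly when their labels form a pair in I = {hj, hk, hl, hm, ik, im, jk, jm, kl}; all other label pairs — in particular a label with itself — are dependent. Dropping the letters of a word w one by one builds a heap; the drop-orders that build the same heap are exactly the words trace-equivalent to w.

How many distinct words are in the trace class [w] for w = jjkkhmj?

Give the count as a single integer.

140

drop 0:j onto floor
drop 1:j onto {0:j}
drop 2:k onto floor
drop 3:k onto {2:k}
drop 4:h onto floor
drop 5:m onto {3:k}
drop 6:j onto {1:j}
ground layer = {0:j, 2:k, 4:h}
drop-orders for the pieces not yet dropped (sum over which currently-grounded one goes next):
  1 to go: {4} 1  {5} 1  {6} 1
  2 to go: {1,6} 1  {3,5} 1  {4,5} 2  {4,6} 2  {5,6} 2
  3 to go: {0,1,6} 1  {1,4,6} 3  {1,5,6} 3  {2,3,5} 1  {3,4,5} 3  {3,5,6} 3  {4,5,6} 6
  4 to go: {0,1,4,6} 4  {0,1,5,6} 4  {1,3,5,6} 6  {1,4,5,6} 12  {2,3,4,5} 4  {2,3,5,6} 4  {3,4,5,6} 12
  5 to go: {0,1,3,5,6} 10  {0,1,4,5,6} 20  {1,2,3,5,6} 10  {1,3,4,5,6} 30  {2,3,4,5,6} 20
  if 0:j drops first: 60 orders
  if 2:k drops first: 60 orders
  if 4:h drops first: 20 orders
heap linearizations: 140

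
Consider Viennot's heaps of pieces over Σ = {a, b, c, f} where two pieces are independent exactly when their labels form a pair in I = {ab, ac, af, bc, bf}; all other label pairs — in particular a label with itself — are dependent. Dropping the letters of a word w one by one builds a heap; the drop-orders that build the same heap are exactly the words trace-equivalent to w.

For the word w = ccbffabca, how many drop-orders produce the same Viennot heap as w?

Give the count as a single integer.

0(c) covers ∅
1(c) covers 0:c
2(b) covers ∅
3(f) covers 1:c
4(f) covers 3:f
5(a) covers ∅
6(b) covers 2:b
7(c) covers 4:f
8(a) covers 5:a
floor of heap: 0:c, 2:b, 5:a
completions by unplaced set U, small U first (add the entries for U minus each lowest piece of U):
  |U|=1: {6}:1  {7}:1  {8}:1
  |U|=2: {2,6}:1  {4,7}:1  {5,8}:1  {6,7}:2  {6,8}:2  {7,8}:2
  |U|=3: {2,6,7}:3  {2,6,8}:3  {3,4,7}:1  {4,6,7}:3  {4,7,8}:3  {5,6,8}:3  {5,7,8}:3  {6,7,8}:6
  |U|=4: {1,3,4,7}:1  {2,4,6,7}:6  {2,5,6,8}:6  {2,6,7,8}:12  {3,4,6,7}:4  {3,4,7,8}:4  {4,5,7,8}:6  {4,6,7,8}:12  {5,6,7,8}:12
  |U|=5: {0,1,3,4,7}:1  {1,3,4,6,7}:5  {1,3,4,7,8}:5  {2,3,4,6,7}:10  {2,4,6,7,8}:30  {2,5,6,7,8}:30  {3,4,5,7,8}:10  {3,4,6,7,8}:20  {4,5,6,7,8}:30
  |U|=6: {0,1,3,4,6,7}:6  {0,1,3,4,7,8}:6  {1,2,3,4,6,7}:15  {1,3,4,5,7,8}:15  {1,3,4,6,7,8}:30  {2,3,4,6,7,8}:60  {2,4,5,6,7,8}:90  {3,4,5,6,7,8}:60
  |U|=7: {0,1,2,3,4,6,7}:21  {0,1,3,4,5,7,8}:21  {0,1,3,4,6,7,8}:42  {1,2,3,4,6,7,8}:105  {1,3,4,5,6,7,8}:105  {2,3,4,5,6,7,8}:210
  start at 0(c): 420
  start at 2(b): 168
  start at 5(a): 168
sum over floor = 756

756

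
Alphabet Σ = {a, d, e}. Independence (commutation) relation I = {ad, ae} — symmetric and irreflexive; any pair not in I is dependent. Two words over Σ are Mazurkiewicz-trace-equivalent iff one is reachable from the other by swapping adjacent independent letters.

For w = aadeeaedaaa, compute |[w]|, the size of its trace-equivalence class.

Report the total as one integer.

462

#0=a has no predecessor
#1=a depends on [0:a]
#2=d has no predecessor
#3=e depends on [2:d]
#4=e depends on [3:e]
#5=a depends on [1:a]
#6=e depends on [4:e]
#7=d depends on [6:e]
#8=a depends on [5:a]
#9=a depends on [8:a]
#10=a depends on [9:a]
sources: [0:a, 2:d]
N(rest) = Σ N(rest − s) over sources s of rest; N(one piece) = 1:
  size 1 → [7]=1  [10]=1
  size 2 → [6,7]=1  [7,10]=2  [9,10]=1
  size 3 → [4,6,7]=1  [6,7,10]=3  [7,9,10]=3  [8,9,10]=1
  size 4 → [3,4,6,7]=1  [4,6,7,10]=4  [5,8,9,10]=1  [6,7,9,10]=6  [7,8,9,10]=4
  size 5 → [1,5,8,9,10]=1  [2,3,4,6,7]=1  [3,4,6,7,10]=5  [4,6,7,9,10]=10  [5,7,8,9,10]=5  [6,7,8,9,10]=10
  size 6 → [0,1,5,8,9,10]=1  [1,5,7,8,9,10]=6  [2,3,4,6,7,10]=6  [3,4,6,7,9,10]=15  [4,6,7,8,9,10]=20  [5,6,7,8,9,10]=15
  size 7 → [0,1,5,7,8,9,10]=7  [1,5,6,7,8,9,10]=21  [2,3,4,6,7,9,10]=21  [3,4,6,7,8,9,10]=35  [4,5,6,7,8,9,10]=35
  size 8 → [0,1,5,6,7,8,9,10]=28  [1,4,5,6,7,8,9,10]=56  [2,3,4,6,7,8,9,10]=56  [3,4,5,6,7,8,9,10]=70
  size 9 → [0,1,4,5,6,7,8,9,10]=84  [1,3,4,5,6,7,8,9,10]=126  [2,3,4,5,6,7,8,9,10]=126
  first=0(a) contributes 252
  first=2(d) contributes 210
|[w]| = 462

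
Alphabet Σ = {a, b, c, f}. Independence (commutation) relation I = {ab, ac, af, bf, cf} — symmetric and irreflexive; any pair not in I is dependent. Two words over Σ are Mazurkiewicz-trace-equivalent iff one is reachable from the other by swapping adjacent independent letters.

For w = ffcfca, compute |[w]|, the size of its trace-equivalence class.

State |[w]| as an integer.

#0=f has no predecessor
#1=f depends on [0:f]
#2=c has no predecessor
#3=f depends on [1:f]
#4=c depends on [2:c]
#5=a has no predecessor
sources: [0:f, 2:c, 5:a]
N(rest) = Σ N(rest − s) over sources s of rest; N(one piece) = 1:
  size 1 → [3]=1  [4]=1  [5]=1
  size 2 → [1,3]=1  [2,4]=1  [3,4]=2  [3,5]=2  [4,5]=2
  size 3 → [0,1,3]=1  [1,3,4]=3  [1,3,5]=3  [2,3,4]=3  [2,4,5]=3  [3,4,5]=6
  size 4 → [0,1,3,4]=4  [0,1,3,5]=4  [1,2,3,4]=6  [1,3,4,5]=12  [2,3,4,5]=12
  first=0(f) contributes 30
  first=2(c) contributes 20
  first=5(a) contributes 10
|[w]| = 60

60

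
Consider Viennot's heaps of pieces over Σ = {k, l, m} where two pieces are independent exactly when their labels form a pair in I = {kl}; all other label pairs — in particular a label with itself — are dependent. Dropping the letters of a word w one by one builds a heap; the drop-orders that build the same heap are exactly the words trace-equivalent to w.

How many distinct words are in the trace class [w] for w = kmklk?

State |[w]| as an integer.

3

#0=k has no predecessor
#1=m depends on [0:k]
#2=k depends on [1:m]
#3=l depends on [1:m]
#4=k depends on [2:k]
sources: [0:k]
N(rest) = Σ N(rest − s) over sources s of rest; N(one piece) = 1:
  size 1 → [3]=1  [4]=1
  size 2 → [2,4]=1  [3,4]=2
  size 3 → [2,3,4]=3
  first=0(k) contributes 3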